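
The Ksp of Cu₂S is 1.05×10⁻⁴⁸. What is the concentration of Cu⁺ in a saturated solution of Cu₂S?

Cu₂S(s) ⇌ 2 Cu⁺(aq) + S²⁻(aq)
Call the molar solubility s, so that [Cu⁺] = 2s and [S²⁻] = s.
Ksp = [Cu⁺]^2[S²⁻] = (2s)^2 · s = 4s^3 = 1.05×10⁻⁴⁸
s = 6.40×10⁻¹⁷ mol/L
[Cu⁺] = 2s = 1.28×10⁻¹⁶ mol/L

1.28×10⁻¹⁶ M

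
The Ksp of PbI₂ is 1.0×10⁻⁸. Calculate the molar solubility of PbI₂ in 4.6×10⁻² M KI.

PbI₂(s) ⇌ Pb²⁺(aq) + 2 I⁻(aq)
With I⁻ already at 4.6×10⁻² M and s small, take [I⁻] ≈ 4.6×10⁻² M and [Pb²⁺] = s.
Ksp = [Pb²⁺][I⁻]^2 = s(4.6×10⁻²)^2
s = 1.0×10⁻⁸ / (4.6×10⁻²)^2 = 4.7×10⁻⁶
s = 4.7×10⁻⁶ M

4.7×10⁻⁶ M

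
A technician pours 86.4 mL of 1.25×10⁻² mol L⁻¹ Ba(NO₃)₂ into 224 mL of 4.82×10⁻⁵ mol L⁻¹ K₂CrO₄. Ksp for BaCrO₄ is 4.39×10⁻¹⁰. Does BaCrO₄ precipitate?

Yes

The combined volume is 310.4 mL.
[Ba²⁺] = (1.25×10⁻²)(86.4)/310.4 = 3.48×10⁻³ mol L⁻¹
[CrO₄²⁻] = (4.82×10⁻⁵)(224)/310.4 = 3.48×10⁻⁵ mol L⁻¹
Q = [Ba²⁺][CrO₄²⁻] = 1.21×10⁻⁷
Since Q (1.21×10⁻⁷) exceeds Ksp (4.39×10⁻¹⁰), BaCrO₄ will precipitate.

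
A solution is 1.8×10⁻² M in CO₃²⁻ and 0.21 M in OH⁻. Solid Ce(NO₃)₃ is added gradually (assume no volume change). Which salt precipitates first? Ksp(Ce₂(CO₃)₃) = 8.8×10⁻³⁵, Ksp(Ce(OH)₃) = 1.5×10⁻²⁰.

Ce(OH)₃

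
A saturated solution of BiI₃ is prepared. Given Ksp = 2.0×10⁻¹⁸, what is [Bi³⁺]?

BiI₃(s) ⇌ Bi³⁺(aq) + 3 I⁻(aq)
For each mole of BiI₃ that dissolves per liter, [Bi³⁺] = s and [I⁻] = 3s; let s denote this solubility.
Ksp = [Bi³⁺][I⁻]^3 = s · (3s)^3 = 27s^4 = 2.0×10⁻¹⁸
s = 1.6×10⁻⁵ M
[Bi³⁺] = s = 1.6×10⁻⁵ M

1.6×10⁻⁵ M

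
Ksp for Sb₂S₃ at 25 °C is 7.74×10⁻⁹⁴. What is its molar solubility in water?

9.36×10⁻²⁰ M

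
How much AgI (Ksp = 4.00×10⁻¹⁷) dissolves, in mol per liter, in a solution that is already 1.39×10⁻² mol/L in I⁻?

2.88×10⁻¹⁵ M

AgI(s) ⇌ Ag⁺(aq) + I⁻(aq)
Let s be the solubility of AgI here. The common ion gives [I⁻] ≈ 1.39×10⁻² mol/L, and [Ag⁺] = s.
Ksp = [Ag⁺][I⁻] = s(1.39×10⁻²)
s = 4.00×10⁻¹⁷ / (1.39×10⁻²) = 2.88×10⁻¹⁵
s = 2.88×10⁻¹⁵ mol/L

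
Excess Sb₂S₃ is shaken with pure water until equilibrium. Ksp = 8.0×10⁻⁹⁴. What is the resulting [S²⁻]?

2.8×10⁻¹⁹ M

Sb₂S₃(s) ⇌ 2 Sb³⁺(aq) + 3 S²⁻(aq)
Call the molar solubility s, so that [Sb³⁺] = 2s and [S²⁻] = 3s.
Ksp = [Sb³⁺]^2[S²⁻]^3 = (2s)^2 · (3s)^3 = 108s^5 = 8.0×10⁻⁹⁴
s = 9.4×10⁻²⁰ M
[S²⁻] = 3s = 2.8×10⁻¹⁹ M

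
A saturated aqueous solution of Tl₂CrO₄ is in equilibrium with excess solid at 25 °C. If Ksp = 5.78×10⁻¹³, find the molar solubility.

5.25×10⁻⁵ M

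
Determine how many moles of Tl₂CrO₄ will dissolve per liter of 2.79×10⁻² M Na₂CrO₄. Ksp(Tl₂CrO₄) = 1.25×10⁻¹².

Tl₂CrO₄(s) ⇌ 2 Tl⁺(aq) + CrO₄²⁻(aq)
The solution already contains CrO₄²⁻ at 2.79×10⁻² M. Let s be the molar solubility of Tl₂CrO₄.
[CrO₄²⁻] ≈ 2.79×10⁻² M (common ion dominates); [Tl⁺] = 2s.
Ksp = [Tl⁺]^2[CrO₄²⁻] = (2s)^2(2.79×10⁻²)
(2s)^2 = 1.25×10⁻¹² / (2.79×10⁻²) = 4.48×10⁻¹¹
s = 3.35×10⁻⁶ M

3.35×10⁻⁶ M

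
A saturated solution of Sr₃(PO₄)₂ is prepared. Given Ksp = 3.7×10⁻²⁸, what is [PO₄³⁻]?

2.6×10⁻⁶ M

Sr₃(PO₄)₂(s) ⇌ 3 Sr²⁺(aq) + 2 PO₄³⁻(aq)
If s mol/L of Sr₃(PO₄)₂ dissolves, [Sr²⁺] = 3s and [PO₄³⁻] = 2s.
Ksp = [Sr²⁺]^3[PO₄³⁻]^2 = (3s)^3 · (2s)^2 = 108s^5 = 3.7×10⁻²⁸
s = 1.3×10⁻⁶ M
[PO₄³⁻] = 2s = 2.6×10⁻⁶ M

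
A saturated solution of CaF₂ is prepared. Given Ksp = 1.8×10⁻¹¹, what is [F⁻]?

3.3×10⁻⁴ M

CaF₂(s) ⇌ Ca²⁺(aq) + 2 F⁻(aq)
Call the molar solubility s, so that [Ca²⁺] = s and [F⁻] = 2s.
Ksp = [Ca²⁺][F⁻]^2 = s · (2s)^2 = 4s^3 = 1.8×10⁻¹¹
s = 1.7×10⁻⁴ M
[F⁻] = 2s = 3.3×10⁻⁴ M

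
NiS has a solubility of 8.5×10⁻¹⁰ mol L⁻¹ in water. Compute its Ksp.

NiS(s) ⇌ Ni²⁺(aq) + S²⁻(aq)
Let s be the molar solubility. Then [Ni²⁺] = s and [S²⁻] = s.
Ksp = [Ni²⁺][S²⁻] = s · s = s^2
Ksp = (8.5×10⁻¹⁰)^2 = 7.2×10⁻¹⁹

Ksp = 7.2×10⁻¹⁹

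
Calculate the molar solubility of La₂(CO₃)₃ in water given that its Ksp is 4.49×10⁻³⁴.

La₂(CO₃)₃(s) ⇌ 2 La³⁺(aq) + 3 CO₃²⁻(aq)
Call the molar solubility s, so that [La³⁺] = 2s and [CO₃²⁻] = 3s.
Ksp = [La³⁺]^2[CO₃²⁻]^3 = (2s)^2 · (3s)^3 = 108s^5
108s^5 = 4.49×10⁻³⁴  ⇒  s^5 = 4.16×10⁻³⁶
Taking the 5th root, s = 8.39×10⁻⁸ mol/L.

8.39×10⁻⁸ M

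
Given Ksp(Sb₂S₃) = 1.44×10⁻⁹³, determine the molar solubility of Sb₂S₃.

Sb₂S₃(s) ⇌ 2 Sb³⁺(aq) + 3 S²⁻(aq)
For each mole of Sb₂S₃ that dissolves per liter, [Sb³⁺] = 2s and [S²⁻] = 3s; let s denote this solubility.
Ksp = [Sb³⁺]^2[S²⁻]^3 = (2s)^2 · (3s)^3 = 108s^5
108s^5 = 1.44×10⁻⁹³  ⇒  s^5 = 1.33×10⁻⁹⁵
s = (1.33×10⁻⁹⁵)^(1/5) = 1.06×10⁻¹⁹ M

1.06×10⁻¹⁹ M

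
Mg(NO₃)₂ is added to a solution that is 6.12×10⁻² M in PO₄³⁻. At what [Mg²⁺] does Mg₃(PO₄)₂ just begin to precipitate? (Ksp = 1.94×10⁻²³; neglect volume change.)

A salt starts to precipitate once the ion product Q reaches its Ksp.
Mg₃(PO₄)₂(s) ⇌ 3 Mg²⁺(aq) + 2 PO₄³⁻(aq)
Ksp = [Mg²⁺]^3[PO₄³⁻]^2 = [Mg²⁺]^3(6.12×10⁻²)^2
[Mg²⁺]^3 = 1.94×10⁻²³ / (6.12×10⁻²)^2 = 5.18×10⁻²¹
[Mg²⁺] = 1.73×10⁻⁷ M

1.73×10⁻⁷ M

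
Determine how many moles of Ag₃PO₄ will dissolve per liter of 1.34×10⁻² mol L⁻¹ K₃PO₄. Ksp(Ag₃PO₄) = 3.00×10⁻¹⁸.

Ag₃PO₄(s) ⇌ 3 Ag⁺(aq) + PO₄³⁻(aq)
With PO₄³⁻ already at 1.34×10⁻² mol L⁻¹ and s small, take [PO₄³⁻] ≈ 1.34×10⁻² mol L⁻¹ and [Ag⁺] = 3s.
Ksp = [Ag⁺]^3[PO₄³⁻] = (3s)^3(1.34×10⁻²)
(3s)^3 = 3.00×10⁻¹⁸ / (1.34×10⁻²) = 2.24×10⁻¹⁶
s = 2.02×10⁻⁶ mol L⁻¹

2.02×10⁻⁶ M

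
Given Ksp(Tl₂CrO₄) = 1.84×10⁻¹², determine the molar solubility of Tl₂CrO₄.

7.72×10⁻⁵ M

Tl₂CrO₄(s) ⇌ 2 Tl⁺(aq) + CrO₄²⁻(aq)
Call the molar solubility s, so that [Tl⁺] = 2s and [CrO₄²⁻] = s.
Ksp = [Tl⁺]^2[CrO₄²⁻] = (2s)^2 · s = 4s^3
4s^3 = 1.84×10⁻¹²  ⇒  s^3 = 4.60×10⁻¹³
Taking the 3rd root, s = 7.72×10⁻⁵ M.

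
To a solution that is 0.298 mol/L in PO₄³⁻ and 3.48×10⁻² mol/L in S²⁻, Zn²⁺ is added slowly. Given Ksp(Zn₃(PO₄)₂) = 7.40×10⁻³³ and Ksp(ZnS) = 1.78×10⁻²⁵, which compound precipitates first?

Precipitation begins when Q = Ksp.
For Zn₃(PO₄)₂: [Zn²⁺] = (Ksp/[PO₄³⁻]^2)^(1/3) = 4.37×10⁻¹¹ mol/L
For ZnS: [Zn²⁺] = (Ksp/[S²⁻]) = 5.11×10⁻²⁴ mol/L
ZnS requires the lower [Zn²⁺], so it precipitates first.

ZnS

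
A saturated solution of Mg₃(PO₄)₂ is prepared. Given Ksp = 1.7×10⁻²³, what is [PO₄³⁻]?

Mg₃(PO₄)₂(s) ⇌ 3 Mg²⁺(aq) + 2 PO₄³⁻(aq)
With molar solubility s: [Mg²⁺] = 3s, [PO₄³⁻] = 2s.
Ksp = [Mg²⁺]^3[PO₄³⁻]^2 = (3s)^3 · (2s)^2 = 108s^5 = 1.7×10⁻²³
s = 1.1×10⁻⁵ mol/L
[PO₄³⁻] = 2s = 2.2×10⁻⁵ mol/L

2.2×10⁻⁵ M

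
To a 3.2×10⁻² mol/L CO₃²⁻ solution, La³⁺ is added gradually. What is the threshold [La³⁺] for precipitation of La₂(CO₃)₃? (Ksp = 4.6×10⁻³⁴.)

The threshold for precipitation is Q = Ksp.
La₂(CO₃)₃(s) ⇌ 2 La³⁺(aq) + 3 CO₃²⁻(aq)
Ksp = [La³⁺]^2[CO₃²⁻]^3 = [La³⁺]^2(3.2×10⁻²)^3
[La³⁺]^2 = 4.6×10⁻³⁴ / (3.2×10⁻²)^3 = 1.4×10⁻²⁹
[La³⁺] = 3.7×10⁻¹⁵ mol/L

3.7×10⁻¹⁵ M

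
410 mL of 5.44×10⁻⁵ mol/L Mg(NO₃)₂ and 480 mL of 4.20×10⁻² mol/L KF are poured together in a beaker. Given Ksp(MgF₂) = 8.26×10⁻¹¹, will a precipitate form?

Yes

After mixing, V = 410 mL + 480 mL = 890 mL.
[Mg²⁺] = (5.44×10⁻⁵)(410)/890 = 2.51×10⁻⁵ mol/L
[F⁻] = (4.20×10⁻²)(480)/890 = 2.27×10⁻² mol/L
Q = [Mg²⁺][F⁻]^2 = 1.29×10⁻⁸
Because Q > Ksp (1.29×10⁻⁸ vs 8.26×10⁻¹¹), a precipitate of MgF₂ forms.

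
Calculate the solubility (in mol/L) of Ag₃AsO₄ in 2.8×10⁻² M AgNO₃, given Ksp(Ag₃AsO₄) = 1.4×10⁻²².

6.4×10⁻¹⁸ M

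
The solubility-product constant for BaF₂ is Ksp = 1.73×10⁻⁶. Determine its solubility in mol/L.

7.56×10⁻³ M

BaF₂(s) ⇌ Ba²⁺(aq) + 2 F⁻(aq)
Let s be the molar solubility. Then [Ba²⁺] = s and [F⁻] = 2s.
Ksp = [Ba²⁺][F⁻]^2 = s · (2s)^2 = 4s^3
4s^3 = 1.73×10⁻⁶  ⇒  s^3 = 4.33×10⁻⁷
s = (4.33×10⁻⁷)^(1/3) = 7.56×10⁻³ M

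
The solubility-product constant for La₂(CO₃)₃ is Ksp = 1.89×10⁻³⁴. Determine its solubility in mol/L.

La₂(CO₃)₃(s) ⇌ 2 La³⁺(aq) + 3 CO₃²⁻(aq)
With molar solubility s: [La³⁺] = 2s, [CO₃²⁻] = 3s.
Ksp = [La³⁺]^2[CO₃²⁻]^3 = (2s)^2 · (3s)^3 = 108s^5
108s^5 = 1.89×10⁻³⁴  ⇒  s^5 = 1.75×10⁻³⁶
s = 7.06×10⁻⁸ mol L⁻¹

7.06×10⁻⁸ M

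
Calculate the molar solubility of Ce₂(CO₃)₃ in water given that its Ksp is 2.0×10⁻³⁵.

4.5×10⁻⁸ M

Ce₂(CO₃)₃(s) ⇌ 2 Ce³⁺(aq) + 3 CO₃²⁻(aq)
Call the molar solubility s, so that [Ce³⁺] = 2s and [CO₃²⁻] = 3s.
Ksp = [Ce³⁺]^2[CO₃²⁻]^3 = (2s)^2 · (3s)^3 = 108s^5
108s^5 = 2.0×10⁻³⁵  ⇒  s^5 = 1.9×10⁻³⁷
s = (1.9×10⁻³⁷)^(1/5) = 4.5×10⁻⁸ mol/L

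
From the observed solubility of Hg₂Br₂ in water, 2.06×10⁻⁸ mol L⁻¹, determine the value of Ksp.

Ksp = 3.50×10⁻²³

Hg₂Br₂(s) ⇌ Hg₂²⁺(aq) + 2 Br⁻(aq)
Let s be the molar solubility. Then [Hg₂²⁺] = s and [Br⁻] = 2s.
Ksp = [Hg₂²⁺][Br⁻]^2 = s · (2s)^2 = 4s^3
Ksp = 4 × (2.06×10⁻⁸)^3 = 3.50×10⁻²³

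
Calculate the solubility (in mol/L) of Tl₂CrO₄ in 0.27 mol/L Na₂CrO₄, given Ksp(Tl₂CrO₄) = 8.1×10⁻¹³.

Tl₂CrO₄(s) ⇌ 2 Tl⁺(aq) + CrO₄²⁻(aq)
CrO₄²⁻ is already present at 0.27 mol/L. If s mol/L of Tl₂CrO₄ dissolves, [Tl⁺] = 2s while [CrO₄²⁻] ≈ 0.27 mol/L.
Ksp = [Tl⁺]^2[CrO₄²⁻] = (2s)^2(0.27)
(2s)^2 = 8.1×10⁻¹³ / (0.27) = 3.0×10⁻¹²
s = 8.7×10⁻⁷ mol/L

8.7×10⁻⁷ M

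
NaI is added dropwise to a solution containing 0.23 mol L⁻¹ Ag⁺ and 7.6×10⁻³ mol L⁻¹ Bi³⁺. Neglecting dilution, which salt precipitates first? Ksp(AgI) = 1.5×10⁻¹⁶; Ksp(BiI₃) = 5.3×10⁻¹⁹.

Precipitation begins when Q = Ksp.
For AgI: [I⁻] = (Ksp/[Ag⁺]) = 6.5×10⁻¹⁶ mol L⁻¹
For BiI₃: [I⁻] = (Ksp/[Bi³⁺])^(1/3) = 4.1×10⁻⁶ mol L⁻¹
AgI requires the lower [I⁻], so it precipitates first.

AgI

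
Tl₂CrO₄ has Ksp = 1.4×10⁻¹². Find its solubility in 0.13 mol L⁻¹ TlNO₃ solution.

Tl₂CrO₄(s) ⇌ 2 Tl⁺(aq) + CrO₄²⁻(aq)
Let s be the solubility of Tl₂CrO₄ here. The common ion gives [Tl⁺] ≈ 0.13 mol L⁻¹, and [CrO₄²⁻] = s.
Ksp = [Tl⁺]^2[CrO₄²⁻] = (0.13)^2s
s = 1.4×10⁻¹² / (0.13)^2 = 8.3×10⁻¹¹
s = 8.3×10⁻¹¹ mol L⁻¹

8.3×10⁻¹¹ M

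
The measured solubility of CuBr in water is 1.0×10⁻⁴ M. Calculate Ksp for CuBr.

Ksp = 1.0×10⁻⁸

CuBr(s) ⇌ Cu⁺(aq) + Br⁻(aq)
If s mol/L of CuBr dissolves, [Cu⁺] = s and [Br⁻] = s.
Ksp = [Cu⁺][Br⁻] = s · s = s^2
Ksp = (1.0×10⁻⁴)^2 = 1.0×10⁻⁸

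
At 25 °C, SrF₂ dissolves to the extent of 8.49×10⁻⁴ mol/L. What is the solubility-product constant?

SrF₂(s) ⇌ Sr²⁺(aq) + 2 F⁻(aq)
Call the molar solubility s, so that [Sr²⁺] = s and [F⁻] = 2s.
Ksp = [Sr²⁺][F⁻]^2 = s · (2s)^2 = 4s^3
Ksp = 4 × (8.49×10⁻⁴)^3 = 2.45×10⁻⁹

Ksp = 2.45×10⁻⁹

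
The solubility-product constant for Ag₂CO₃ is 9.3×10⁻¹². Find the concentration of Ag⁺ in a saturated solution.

Ag₂CO₃(s) ⇌ 2 Ag⁺(aq) + CO₃²⁻(aq)
For each mole of Ag₂CO₃ that dissolves per liter, [Ag⁺] = 2s and [CO₃²⁻] = s; let s denote this solubility.
Ksp = [Ag⁺]^2[CO₃²⁻] = (2s)^2 · s = 4s^3 = 9.3×10⁻¹²
s = 1.3×10⁻⁴ M
[Ag⁺] = 2s = 2.6×10⁻⁴ M

2.6×10⁻⁴ M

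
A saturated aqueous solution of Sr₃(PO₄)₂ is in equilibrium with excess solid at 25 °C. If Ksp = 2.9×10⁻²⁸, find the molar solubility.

1.2×10⁻⁶ M

Sr₃(PO₄)₂(s) ⇌ 3 Sr²⁺(aq) + 2 PO₄³⁻(aq)
Call the molar solubility s, so that [Sr²⁺] = 3s and [PO₄³⁻] = 2s.
Ksp = [Sr²⁺]^3[PO₄³⁻]^2 = (3s)^3 · (2s)^2 = 108s^5
108s^5 = 2.9×10⁻²⁸  ⇒  s^5 = 2.7×10⁻³⁰
Taking the 5th root, s = 1.2×10⁻⁶ mol L⁻¹.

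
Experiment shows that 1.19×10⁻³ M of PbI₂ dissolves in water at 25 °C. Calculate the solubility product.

Ksp = 6.74×10⁻⁹

PbI₂(s) ⇌ Pb²⁺(aq) + 2 I⁻(aq)
With molar solubility s: [Pb²⁺] = s, [I⁻] = 2s.
Ksp = [Pb²⁺][I⁻]^2 = s · (2s)^2 = 4s^3
Ksp = 4 × (1.19×10⁻³)^3 = 6.74×10⁻⁹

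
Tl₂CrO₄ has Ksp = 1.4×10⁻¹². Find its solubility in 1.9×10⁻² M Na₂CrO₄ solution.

Tl₂CrO₄(s) ⇌ 2 Tl⁺(aq) + CrO₄²⁻(aq)
CrO₄²⁻ is already present at 1.9×10⁻² M. If s mol/L of Tl₂CrO₄ dissolves, [Tl⁺] = 2s while [CrO₄²⁻] ≈ 1.9×10⁻² M.
Ksp = [Tl⁺]^2[CrO₄²⁻] = (2s)^2(1.9×10⁻²)
(2s)^2 = 1.4×10⁻¹² / (1.9×10⁻²) = 7.4×10⁻¹¹
s = 4.3×10⁻⁶ M

4.3×10⁻⁶ M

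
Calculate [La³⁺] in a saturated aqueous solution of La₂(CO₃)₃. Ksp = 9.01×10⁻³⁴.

1.93×10⁻⁷ M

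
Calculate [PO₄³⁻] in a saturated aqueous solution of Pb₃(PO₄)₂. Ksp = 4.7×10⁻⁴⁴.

1.7×10⁻⁹ M

Pb₃(PO₄)₂(s) ⇌ 3 Pb²⁺(aq) + 2 PO₄³⁻(aq)
With molar solubility s: [Pb²⁺] = 3s, [PO₄³⁻] = 2s.
Ksp = [Pb²⁺]^3[PO₄³⁻]^2 = (3s)^3 · (2s)^2 = 108s^5 = 4.7×10⁻⁴⁴
s = 8.5×10⁻¹⁰ mol L⁻¹
[PO₄³⁻] = 2s = 1.7×10⁻⁹ mol L⁻¹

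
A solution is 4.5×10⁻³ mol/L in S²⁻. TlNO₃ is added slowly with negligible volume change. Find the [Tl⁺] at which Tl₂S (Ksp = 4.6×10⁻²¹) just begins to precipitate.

Precipitation of each salt begins when its ion product equals Ksp.
Tl₂S(s) ⇌ 2 Tl⁺(aq) + S²⁻(aq)
Ksp = [Tl⁺]^2[S²⁻] = [Tl⁺]^2(4.5×10⁻³)
[Tl⁺]^2 = 4.6×10⁻²¹ / (4.5×10⁻³) = 1.0×10⁻¹⁸
[Tl⁺] = 1.0×10⁻⁹ mol/L

1.0×10⁻⁹ M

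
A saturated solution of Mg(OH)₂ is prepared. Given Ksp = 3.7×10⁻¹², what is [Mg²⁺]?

9.7×10⁻⁵ M

Mg(OH)₂(s) ⇌ Mg²⁺(aq) + 2 OH⁻(aq)
If s mol/L of Mg(OH)₂ dissolves, [Mg²⁺] = s and [OH⁻] = 2s.
Ksp = [Mg²⁺][OH⁻]^2 = s · (2s)^2 = 4s^3 = 3.7×10⁻¹²
s = 9.7×10⁻⁵ mol L⁻¹
[Mg²⁺] = s = 9.7×10⁻⁵ mol L⁻¹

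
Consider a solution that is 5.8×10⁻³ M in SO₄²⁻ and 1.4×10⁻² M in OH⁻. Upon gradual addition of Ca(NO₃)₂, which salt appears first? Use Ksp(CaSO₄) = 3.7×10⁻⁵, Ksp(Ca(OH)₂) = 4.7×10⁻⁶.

CaSO₄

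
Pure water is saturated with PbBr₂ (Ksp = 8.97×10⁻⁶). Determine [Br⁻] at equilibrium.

2.62×10⁻² M

PbBr₂(s) ⇌ Pb²⁺(aq) + 2 Br⁻(aq)
With molar solubility s: [Pb²⁺] = s, [Br⁻] = 2s.
Ksp = [Pb²⁺][Br⁻]^2 = s · (2s)^2 = 4s^3 = 8.97×10⁻⁶
s = 1.31×10⁻² M
[Br⁻] = 2s = 2.62×10⁻² M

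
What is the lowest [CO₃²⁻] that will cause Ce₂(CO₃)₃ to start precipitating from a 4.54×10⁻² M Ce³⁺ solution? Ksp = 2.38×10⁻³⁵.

A salt starts to precipitate once the ion product Q reaches its Ksp.
Ce₂(CO₃)₃(s) ⇌ 2 Ce³⁺(aq) + 3 CO₃²⁻(aq)
Ksp = [Ce³⁺]^2[CO₃²⁻]^3 = [CO₃²⁻]^3(4.54×10⁻²)^2
[CO₃²⁻]^3 = 2.38×10⁻³⁵ / (4.54×10⁻²)^2 = 1.15×10⁻³²
[CO₃²⁻] = 2.26×10⁻¹¹ M

2.26×10⁻¹¹ M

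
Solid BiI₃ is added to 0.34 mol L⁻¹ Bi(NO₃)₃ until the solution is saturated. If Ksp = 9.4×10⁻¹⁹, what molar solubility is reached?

4.7×10⁻⁷ M

BiI₃(s) ⇌ Bi³⁺(aq) + 3 I⁻(aq)
Bi³⁺ is already present at 0.34 mol L⁻¹. If s mol/L of BiI₃ dissolves, [I⁻] = 3s while [Bi³⁺] ≈ 0.34 mol L⁻¹.
Ksp = [Bi³⁺][I⁻]^3 = (0.34)(3s)^3
(3s)^3 = 9.4×10⁻¹⁹ / (0.34) = 2.8×10⁻¹⁸
s = 4.7×10⁻⁷ mol L⁻¹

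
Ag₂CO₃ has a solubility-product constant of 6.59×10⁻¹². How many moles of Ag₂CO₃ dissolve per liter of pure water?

Ag₂CO₃(s) ⇌ 2 Ag⁺(aq) + CO₃²⁻(aq)
With molar solubility s: [Ag⁺] = 2s, [CO₃²⁻] = s.
Ksp = [Ag⁺]^2[CO₃²⁻] = (2s)^2 · s = 4s^3
4s^3 = 6.59×10⁻¹²  ⇒  s^3 = 1.65×10⁻¹²
s = (1.65×10⁻¹²)^(1/3) = 1.18×10⁻⁴ mol/L

1.18×10⁻⁴ M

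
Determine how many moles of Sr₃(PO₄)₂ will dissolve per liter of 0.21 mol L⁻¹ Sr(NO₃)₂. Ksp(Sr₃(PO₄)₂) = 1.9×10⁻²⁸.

7.2×10⁻¹⁴ M

Sr₃(PO₄)₂(s) ⇌ 3 Sr²⁺(aq) + 2 PO₄³⁻(aq)
With Sr²⁺ already at 0.21 mol L⁻¹ and s small, take [Sr²⁺] ≈ 0.21 mol L⁻¹ and [PO₄³⁻] = 2s.
Ksp = [Sr²⁺]^3[PO₄³⁻]^2 = (0.21)^3(2s)^2
(2s)^2 = 1.9×10⁻²⁸ / (0.21)^3 = 2.1×10⁻²⁶
s = 7.2×10⁻¹⁴ mol L⁻¹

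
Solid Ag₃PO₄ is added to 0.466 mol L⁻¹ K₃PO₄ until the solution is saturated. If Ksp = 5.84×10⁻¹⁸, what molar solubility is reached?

7.74×10⁻⁷ M

Ag₃PO₄(s) ⇌ 3 Ag⁺(aq) + PO₄³⁻(aq)
With PO₄³⁻ already at 0.466 mol L⁻¹ and s small, take [PO₄³⁻] ≈ 0.466 mol L⁻¹ and [Ag⁺] = 3s.
Ksp = [Ag⁺]^3[PO₄³⁻] = (3s)^3(0.466)
(3s)^3 = 5.84×10⁻¹⁸ / (0.466) = 1.25×10⁻¹⁷
s = 7.74×10⁻⁷ mol L⁻¹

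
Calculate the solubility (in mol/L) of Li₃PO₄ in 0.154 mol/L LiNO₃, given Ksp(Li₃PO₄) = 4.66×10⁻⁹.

Li₃PO₄(s) ⇌ 3 Li⁺(aq) + PO₄³⁻(aq)
The solution already contains Li⁺ at 0.154 mol/L. Let s be the molar solubility of Li₃PO₄.
[Li⁺] ≈ 0.154 mol/L (common ion dominates); [PO₄³⁻] = s.
Ksp = [Li⁺]^3[PO₄³⁻] = (0.154)^3s
s = 4.66×10⁻⁹ / (0.154)^3 = 1.28×10⁻⁶
s = 1.28×10⁻⁶ mol/L

1.28×10⁻⁶ M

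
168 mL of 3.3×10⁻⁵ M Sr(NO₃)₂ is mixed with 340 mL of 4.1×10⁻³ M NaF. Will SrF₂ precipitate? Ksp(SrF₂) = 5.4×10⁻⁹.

Total volume after mixing = 168 + 340 = 508 mL.
[Sr²⁺] = (3.3×10⁻⁵)(168)/508 = 1.1×10⁻⁵ M
[F⁻] = (4.1×10⁻³)(340)/508 = 2.7×10⁻³ M
Q = [Sr²⁺][F⁻]^2 = 8.2×10⁻¹¹
Q = 8.2×10⁻¹¹ < Ksp = 5.4×10⁻⁹, so the solution is unsaturated and no precipitate forms.

No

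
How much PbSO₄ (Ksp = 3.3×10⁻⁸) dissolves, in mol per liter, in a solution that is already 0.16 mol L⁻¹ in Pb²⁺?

PbSO₄(s) ⇌ Pb²⁺(aq) + SO₄²⁻(aq)
With Pb²⁺ already at 0.16 mol L⁻¹ and s small, take [Pb²⁺] ≈ 0.16 mol L⁻¹ and [SO₄²⁻] = s.
Ksp = [Pb²⁺][SO₄²⁻] = (0.16)s
s = 3.3×10⁻⁸ / (0.16) = 2.1×10⁻⁷
s = 2.1×10⁻⁷ mol L⁻¹

2.1×10⁻⁷ M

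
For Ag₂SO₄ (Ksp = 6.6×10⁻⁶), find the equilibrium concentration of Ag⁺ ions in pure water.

Ag₂SO₄(s) ⇌ 2 Ag⁺(aq) + SO₄²⁻(aq)
If s mol/L of Ag₂SO₄ dissolves, [Ag⁺] = 2s and [SO₄²⁻] = s.
Ksp = [Ag⁺]^2[SO₄²⁻] = (2s)^2 · s = 4s^3 = 6.6×10⁻⁶
s = 1.2×10⁻² mol/L
[Ag⁺] = 2s = 2.4×10⁻² mol/L

2.4×10⁻² M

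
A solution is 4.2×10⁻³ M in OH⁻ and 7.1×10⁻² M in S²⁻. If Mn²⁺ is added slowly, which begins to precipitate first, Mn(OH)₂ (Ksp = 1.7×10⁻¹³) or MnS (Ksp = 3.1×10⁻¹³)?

MnS

Precipitation of each salt begins when its ion product equals Ksp.
For Mn(OH)₂: [Mn²⁺] = (Ksp/[OH⁻]^2) = 9.6×10⁻⁹ M
For MnS: [Mn²⁺] = (Ksp/[S²⁻]) = 4.4×10⁻¹² M
Since MnS needs less Mn²⁺ to reach saturation, it precipitates first.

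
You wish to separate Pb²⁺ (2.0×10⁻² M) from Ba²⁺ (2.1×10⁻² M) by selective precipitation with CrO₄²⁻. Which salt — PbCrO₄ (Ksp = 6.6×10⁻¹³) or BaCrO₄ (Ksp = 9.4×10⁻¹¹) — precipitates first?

PbCrO₄

A salt starts to precipitate once the ion product Q reaches its Ksp.
For PbCrO₄: [CrO₄²⁻] = (Ksp/[Pb²⁺]) = 3.3×10⁻¹¹ M
For BaCrO₄: [CrO₄²⁻] = (Ksp/[Ba²⁺]) = 4.5×10⁻⁹ M
Since PbCrO₄ needs less CrO₄²⁻ to reach saturation, it precipitates first.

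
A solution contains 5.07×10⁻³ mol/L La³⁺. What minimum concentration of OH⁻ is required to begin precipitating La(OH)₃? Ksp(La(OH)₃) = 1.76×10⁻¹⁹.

3.26×10⁻⁶ M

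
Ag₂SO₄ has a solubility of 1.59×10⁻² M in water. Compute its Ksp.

Ksp = 1.61×10⁻⁵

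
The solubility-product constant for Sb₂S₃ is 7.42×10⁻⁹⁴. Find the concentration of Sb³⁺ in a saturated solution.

1.86×10⁻¹⁹ M

Sb₂S₃(s) ⇌ 2 Sb³⁺(aq) + 3 S²⁻(aq)
For each mole of Sb₂S₃ that dissolves per liter, [Sb³⁺] = 2s and [S²⁻] = 3s; let s denote this solubility.
Ksp = [Sb³⁺]^2[S²⁻]^3 = (2s)^2 · (3s)^3 = 108s^5 = 7.42×10⁻⁹⁴
s = 9.28×10⁻²⁰ mol L⁻¹
[Sb³⁺] = 2s = 1.86×10⁻¹⁹ mol L⁻¹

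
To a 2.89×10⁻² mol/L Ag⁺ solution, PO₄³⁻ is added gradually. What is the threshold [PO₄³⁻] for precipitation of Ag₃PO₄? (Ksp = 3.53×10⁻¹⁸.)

1.46×10⁻¹³ M

Precipitation begins when Q = Ksp.
Ag₃PO₄(s) ⇌ 3 Ag⁺(aq) + PO₄³⁻(aq)
Ksp = [Ag⁺]^3[PO₄³⁻] = [PO₄³⁻](2.89×10⁻²)^3
[PO₄³⁻] = 3.53×10⁻¹⁸ / (2.89×10⁻²)^3 = 1.46×10⁻¹³
[PO₄³⁻] = 1.46×10⁻¹³ mol/L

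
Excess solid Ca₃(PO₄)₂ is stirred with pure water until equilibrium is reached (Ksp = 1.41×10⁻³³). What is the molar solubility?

Ca₃(PO₄)₂(s) ⇌ 3 Ca²⁺(aq) + 2 PO₄³⁻(aq)
For each mole of Ca₃(PO₄)₂ that dissolves per liter, [Ca²⁺] = 3s and [PO₄³⁻] = 2s; let s denote this solubility.
Ksp = [Ca²⁺]^3[PO₄³⁻]^2 = (3s)^3 · (2s)^2 = 108s^5
108s^5 = 1.41×10⁻³³  ⇒  s^5 = 1.31×10⁻³⁵
s = (1.31×10⁻³⁵)^(1/5) = 1.05×10⁻⁷ mol/L

1.05×10⁻⁷ M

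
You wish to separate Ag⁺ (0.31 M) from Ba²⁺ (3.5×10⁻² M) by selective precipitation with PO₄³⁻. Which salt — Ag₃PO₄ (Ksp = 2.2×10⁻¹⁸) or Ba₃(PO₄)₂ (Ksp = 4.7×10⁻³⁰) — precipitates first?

Ag₃PO₄

Each salt precipitates once Q = Ksp for that salt.
For Ag₃PO₄: [PO₄³⁻] = (Ksp/[Ag⁺]^3) = 7.4×10⁻¹⁷ M
For Ba₃(PO₄)₂: [PO₄³⁻] = (Ksp/[Ba²⁺]^3)^(1/2) = 3.3×10⁻¹³ M
The smaller threshold [PO₄³⁻] is reached first, so Ag₃PO₄ precipitates first.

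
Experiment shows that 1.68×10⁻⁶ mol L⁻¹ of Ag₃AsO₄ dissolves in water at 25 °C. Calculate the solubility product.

Ag₃AsO₄(s) ⇌ 3 Ag⁺(aq) + AsO₄³⁻(aq)
Call the molar solubility s, so that [Ag⁺] = 3s and [AsO₄³⁻] = s.
Ksp = [Ag⁺]^3[AsO₄³⁻] = (3s)^3 · s = 27s^4
Ksp = 27 × (1.68×10⁻⁶)^4 = 2.15×10⁻²²

Ksp = 2.15×10⁻²²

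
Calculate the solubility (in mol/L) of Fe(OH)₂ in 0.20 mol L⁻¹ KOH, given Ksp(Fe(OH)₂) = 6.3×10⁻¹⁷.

1.6×10⁻¹⁵ M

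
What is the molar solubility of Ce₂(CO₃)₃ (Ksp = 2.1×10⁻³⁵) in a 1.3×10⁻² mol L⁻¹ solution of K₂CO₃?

1.5×10⁻¹⁵ M

Ce₂(CO₃)₃(s) ⇌ 2 Ce³⁺(aq) + 3 CO₃²⁻(aq)
Let s be the solubility of Ce₂(CO₃)₃ here. The common ion gives [CO₃²⁻] ≈ 1.3×10⁻² mol L⁻¹, and [Ce³⁺] = 2s.
Ksp = [Ce³⁺]^2[CO₃²⁻]^3 = (2s)^2(1.3×10⁻²)^3
(2s)^2 = 2.1×10⁻³⁵ / (1.3×10⁻²)^3 = 9.6×10⁻³⁰
s = 1.5×10⁻¹⁵ mol L⁻¹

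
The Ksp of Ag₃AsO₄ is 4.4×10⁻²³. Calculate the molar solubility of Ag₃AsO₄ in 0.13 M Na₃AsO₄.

2.3×10⁻⁸ M

Ag₃AsO₄(s) ⇌ 3 Ag⁺(aq) + AsO₄³⁻(aq)
The solution already contains AsO₄³⁻ at 0.13 M. Let s be the molar solubility of Ag₃AsO₄.
[AsO₄³⁻] ≈ 0.13 M (common ion dominates); [Ag⁺] = 3s.
Ksp = [Ag⁺]^3[AsO₄³⁻] = (3s)^3(0.13)
(3s)^3 = 4.4×10⁻²³ / (0.13) = 3.4×10⁻²²
s = 2.3×10⁻⁸ M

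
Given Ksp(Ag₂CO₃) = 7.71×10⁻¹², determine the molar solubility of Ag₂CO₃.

Ag₂CO₃(s) ⇌ 2 Ag⁺(aq) + CO₃²⁻(aq)
Let s be the molar solubility. Then [Ag⁺] = 2s and [CO₃²⁻] = s.
Ksp = [Ag⁺]^2[CO₃²⁻] = (2s)^2 · s = 4s^3
4s^3 = 7.71×10⁻¹²  ⇒  s^3 = 1.93×10⁻¹²
Taking the 3rd root, s = 1.24×10⁻⁴ mol/L.

1.24×10⁻⁴ M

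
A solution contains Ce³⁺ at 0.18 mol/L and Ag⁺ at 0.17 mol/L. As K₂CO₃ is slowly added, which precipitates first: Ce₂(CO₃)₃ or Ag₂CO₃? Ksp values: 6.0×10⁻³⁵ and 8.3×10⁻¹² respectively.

Ce₂(CO₃)₃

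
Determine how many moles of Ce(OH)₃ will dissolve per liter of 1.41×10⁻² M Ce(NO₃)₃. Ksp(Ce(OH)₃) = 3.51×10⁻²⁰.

4.52×10⁻⁷ M

Ce(OH)₃(s) ⇌ Ce³⁺(aq) + 3 OH⁻(aq)
Ce³⁺ is already present at 1.41×10⁻² M. If s mol/L of Ce(OH)₃ dissolves, [OH⁻] = 3s while [Ce³⁺] ≈ 1.41×10⁻² M.
Ksp = [Ce³⁺][OH⁻]^3 = (1.41×10⁻²)(3s)^3
(3s)^3 = 3.51×10⁻²⁰ / (1.41×10⁻²) = 2.49×10⁻¹⁸
s = 4.52×10⁻⁷ M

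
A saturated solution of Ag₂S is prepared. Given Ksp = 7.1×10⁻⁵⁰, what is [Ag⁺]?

5.2×10⁻¹⁷ M

Ag₂S(s) ⇌ 2 Ag⁺(aq) + S²⁻(aq)
With molar solubility s: [Ag⁺] = 2s, [S²⁻] = s.
Ksp = [Ag⁺]^2[S²⁻] = (2s)^2 · s = 4s^3 = 7.1×10⁻⁵⁰
s = 2.6×10⁻¹⁷ M
[Ag⁺] = 2s = 5.2×10⁻¹⁷ M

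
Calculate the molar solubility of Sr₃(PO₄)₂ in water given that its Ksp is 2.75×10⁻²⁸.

1.21×10⁻⁶ M

Sr₃(PO₄)₂(s) ⇌ 3 Sr²⁺(aq) + 2 PO₄³⁻(aq)
If s mol/L of Sr₃(PO₄)₂ dissolves, [Sr²⁺] = 3s and [PO₄³⁻] = 2s.
Ksp = [Sr²⁺]^3[PO₄³⁻]^2 = (3s)^3 · (2s)^2 = 108s^5
108s^5 = 2.75×10⁻²⁸  ⇒  s^5 = 2.55×10⁻³⁰
s = (2.55×10⁻³⁰)^(1/5) = 1.21×10⁻⁶ M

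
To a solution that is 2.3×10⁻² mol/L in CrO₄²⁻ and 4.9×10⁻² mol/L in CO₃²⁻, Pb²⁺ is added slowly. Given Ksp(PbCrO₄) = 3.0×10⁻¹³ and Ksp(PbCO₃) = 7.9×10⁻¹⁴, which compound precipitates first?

The threshold for precipitation is Q = Ksp.
For PbCrO₄: [Pb²⁺] = (Ksp/[CrO₄²⁻]) = 1.3×10⁻¹¹ mol/L
For PbCO₃: [Pb²⁺] = (Ksp/[CO₃²⁻]) = 1.6×10⁻¹² mol/L
Since PbCO₃ needs less Pb²⁺ to reach saturation, it precipitates first.

PbCO₃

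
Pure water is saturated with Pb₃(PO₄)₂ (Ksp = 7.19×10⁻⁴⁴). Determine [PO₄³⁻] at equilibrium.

1.84×10⁻⁹ M

Pb₃(PO₄)₂(s) ⇌ 3 Pb²⁺(aq) + 2 PO₄³⁻(aq)
Call the molar solubility s, so that [Pb²⁺] = 3s and [PO₄³⁻] = 2s.
Ksp = [Pb²⁺]^3[PO₄³⁻]^2 = (3s)^3 · (2s)^2 = 108s^5 = 7.19×10⁻⁴⁴
s = 9.22×10⁻¹⁰ M
[PO₄³⁻] = 2s = 1.84×10⁻⁹ M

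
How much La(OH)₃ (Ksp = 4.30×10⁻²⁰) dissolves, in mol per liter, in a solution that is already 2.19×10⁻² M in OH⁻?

4.09×10⁻¹⁵ M

La(OH)₃(s) ⇌ La³⁺(aq) + 3 OH⁻(aq)
Let s be the solubility of La(OH)₃ here. The common ion gives [OH⁻] ≈ 2.19×10⁻² M, and [La³⁺] = s.
Ksp = [La³⁺][OH⁻]^3 = s(2.19×10⁻²)^3
s = 4.30×10⁻²⁰ / (2.19×10⁻²)^3 = 4.09×10⁻¹⁵
s = 4.09×10⁻¹⁵ M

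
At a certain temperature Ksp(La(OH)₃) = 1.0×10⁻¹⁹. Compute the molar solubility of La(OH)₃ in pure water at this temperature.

La(OH)₃(s) ⇌ La³⁺(aq) + 3 OH⁻(aq)
Call the molar solubility s, so that [La³⁺] = s and [OH⁻] = 3s.
Ksp = [La³⁺][OH⁻]^3 = s · (3s)^3 = 27s^4
27s^4 = 1.0×10⁻¹⁹  ⇒  s^4 = 3.7×10⁻²¹
s = 7.8×10⁻⁶ M

7.8×10⁻⁶ M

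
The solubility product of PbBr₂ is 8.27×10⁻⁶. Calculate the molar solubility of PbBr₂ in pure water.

1.27×10⁻² M

PbBr₂(s) ⇌ Pb²⁺(aq) + 2 Br⁻(aq)
Let s be the molar solubility. Then [Pb²⁺] = s and [Br⁻] = 2s.
Ksp = [Pb²⁺][Br⁻]^2 = s · (2s)^2 = 4s^3
4s^3 = 8.27×10⁻⁶  ⇒  s^3 = 2.07×10⁻⁶
Taking the 3rd root, s = 1.27×10⁻² mol L⁻¹.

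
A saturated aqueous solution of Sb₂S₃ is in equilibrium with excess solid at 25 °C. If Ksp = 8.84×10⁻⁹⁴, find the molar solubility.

9.61×10⁻²⁰ M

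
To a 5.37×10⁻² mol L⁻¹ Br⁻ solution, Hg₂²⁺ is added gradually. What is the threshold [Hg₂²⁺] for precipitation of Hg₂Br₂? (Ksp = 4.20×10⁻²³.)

1.46×10⁻²⁰ M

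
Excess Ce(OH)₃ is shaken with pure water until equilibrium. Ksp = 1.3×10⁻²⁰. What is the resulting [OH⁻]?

1.4×10⁻⁵ M

Ce(OH)₃(s) ⇌ Ce³⁺(aq) + 3 OH⁻(aq)
For each mole of Ce(OH)₃ that dissolves per liter, [Ce³⁺] = s and [OH⁻] = 3s; let s denote this solubility.
Ksp = [Ce³⁺][OH⁻]^3 = s · (3s)^3 = 27s^4 = 1.3×10⁻²⁰
s = 4.7×10⁻⁶ mol/L
[OH⁻] = 3s = 1.4×10⁻⁵ mol/L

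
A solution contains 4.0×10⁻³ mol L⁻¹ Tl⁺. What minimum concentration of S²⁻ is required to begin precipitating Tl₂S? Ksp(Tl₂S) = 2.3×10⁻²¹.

1.4×10⁻¹⁶ M

The threshold for precipitation is Q = Ksp.
Tl₂S(s) ⇌ 2 Tl⁺(aq) + S²⁻(aq)
Ksp = [Tl⁺]^2[S²⁻] = [S²⁻](4.0×10⁻³)^2
[S²⁻] = 2.3×10⁻²¹ / (4.0×10⁻³)^2 = 1.4×10⁻¹⁶
[S²⁻] = 1.4×10⁻¹⁶ mol L⁻¹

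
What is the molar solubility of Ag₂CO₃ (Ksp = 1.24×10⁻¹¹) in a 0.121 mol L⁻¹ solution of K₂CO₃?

Ag₂CO₃(s) ⇌ 2 Ag⁺(aq) + CO₃²⁻(aq)
Let s be the solubility of Ag₂CO₃ here. The common ion gives [CO₃²⁻] ≈ 0.121 mol L⁻¹, and [Ag⁺] = 2s.
Ksp = [Ag⁺]^2[CO₃²⁻] = (2s)^2(0.121)
(2s)^2 = 1.24×10⁻¹¹ / (0.121) = 1.02×10⁻¹⁰
s = 5.06×10⁻⁶ mol L⁻¹

5.06×10⁻⁶ M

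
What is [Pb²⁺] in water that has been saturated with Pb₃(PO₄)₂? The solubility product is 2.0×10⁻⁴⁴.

2.1×10⁻⁹ M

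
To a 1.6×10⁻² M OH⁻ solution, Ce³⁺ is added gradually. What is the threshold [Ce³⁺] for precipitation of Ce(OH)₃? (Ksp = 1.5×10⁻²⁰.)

3.7×10⁻¹⁵ M

The threshold for precipitation is Q = Ksp.
Ce(OH)₃(s) ⇌ Ce³⁺(aq) + 3 OH⁻(aq)
Ksp = [Ce³⁺][OH⁻]^3 = [Ce³⁺](1.6×10⁻²)^3
[Ce³⁺] = 1.5×10⁻²⁰ / (1.6×10⁻²)^3 = 3.7×10⁻¹⁵
[Ce³⁺] = 3.7×10⁻¹⁵ M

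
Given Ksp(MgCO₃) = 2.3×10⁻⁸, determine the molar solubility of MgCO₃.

MgCO₃(s) ⇌ Mg²⁺(aq) + CO₃²⁻(aq)
Call the molar solubility s, so that [Mg²⁺] = s and [CO₃²⁻] = s.
Ksp = [Mg²⁺][CO₃²⁻] = s · s = s^2
s^2 = 2.3×10⁻⁸
Taking the 2nd root, s = 1.5×10⁻⁴ mol/L.

1.5×10⁻⁴ M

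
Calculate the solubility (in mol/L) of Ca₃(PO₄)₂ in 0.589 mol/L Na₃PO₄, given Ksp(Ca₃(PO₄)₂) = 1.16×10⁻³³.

Ca₃(PO₄)₂(s) ⇌ 3 Ca²⁺(aq) + 2 PO₄³⁻(aq)
Let s be the solubility of Ca₃(PO₄)₂ here. The common ion gives [PO₄³⁻] ≈ 0.589 mol/L, and [Ca²⁺] = 3s.
Ksp = [Ca²⁺]^3[PO₄³⁻]^2 = (3s)^3(0.589)^2
(3s)^3 = 1.16×10⁻³³ / (0.589)^2 = 3.34×10⁻³³
s = 4.98×10⁻¹² mol/L

4.98×10⁻¹² M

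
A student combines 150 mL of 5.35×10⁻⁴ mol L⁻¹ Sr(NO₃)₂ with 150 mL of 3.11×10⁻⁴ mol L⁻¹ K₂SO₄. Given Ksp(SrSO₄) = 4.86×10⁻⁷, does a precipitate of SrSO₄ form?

No

Total volume after mixing = 150 + 150 = 300 mL.
[Sr²⁺] = (5.35×10⁻⁴)(150)/300 = 2.68×10⁻⁴ mol L⁻¹
[SO₄²⁻] = (3.11×10⁻⁴)(150)/300 = 1.56×10⁻⁴ mol L⁻¹
Q = [Sr²⁺][SO₄²⁻] = 4.16×10⁻⁸
Q = 4.16×10⁻⁸ < Ksp = 4.86×10⁻⁷, so the solution is unsaturated and no precipitate forms.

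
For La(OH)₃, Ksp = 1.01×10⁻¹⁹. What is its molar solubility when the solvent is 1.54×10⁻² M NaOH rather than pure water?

La(OH)₃(s) ⇌ La³⁺(aq) + 3 OH⁻(aq)
Let s be the solubility of La(OH)₃ here. The common ion gives [OH⁻] ≈ 1.54×10⁻² M, and [La³⁺] = s.
Ksp = [La³⁺][OH⁻]^3 = s(1.54×10⁻²)^3
s = 1.01×10⁻¹⁹ / (1.54×10⁻²)^3 = 2.77×10⁻¹⁴
s = 2.77×10⁻¹⁴ M

2.77×10⁻¹⁴ M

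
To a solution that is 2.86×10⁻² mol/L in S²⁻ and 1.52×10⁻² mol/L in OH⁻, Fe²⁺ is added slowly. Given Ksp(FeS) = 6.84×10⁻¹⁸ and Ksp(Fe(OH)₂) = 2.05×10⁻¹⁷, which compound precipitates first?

Precipitation of each salt begins when its ion product equals Ksp.
For FeS: [Fe²⁺] = (Ksp/[S²⁻]) = 2.39×10⁻¹⁶ mol/L
For Fe(OH)₂: [Fe²⁺] = (Ksp/[OH⁻]^2) = 8.87×10⁻¹⁴ mol/L
Since FeS needs less Fe²⁺ to reach saturation, it precipitates first.

FeS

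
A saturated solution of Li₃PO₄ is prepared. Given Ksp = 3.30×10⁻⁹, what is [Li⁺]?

9.97×10⁻³ M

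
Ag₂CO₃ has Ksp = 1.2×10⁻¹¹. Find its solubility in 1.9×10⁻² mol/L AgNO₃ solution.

Ag₂CO₃(s) ⇌ 2 Ag⁺(aq) + CO₃²⁻(aq)
The solution already contains Ag⁺ at 1.9×10⁻² mol/L. Let s be the molar solubility of Ag₂CO₃.
[Ag⁺] ≈ 1.9×10⁻² mol/L (common ion dominates); [CO₃²⁻] = s.
Ksp = [Ag⁺]^2[CO₃²⁻] = (1.9×10⁻²)^2s
s = 1.2×10⁻¹¹ / (1.9×10⁻²)^2 = 3.3×10⁻⁸
s = 3.3×10⁻⁸ mol/L

3.3×10⁻⁸ M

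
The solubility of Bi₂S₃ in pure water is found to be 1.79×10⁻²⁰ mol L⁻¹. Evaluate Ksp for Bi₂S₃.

Ksp = 1.98×10⁻⁹⁷

Bi₂S₃(s) ⇌ 2 Bi³⁺(aq) + 3 S²⁻(aq)
For each mole of Bi₂S₃ that dissolves per liter, [Bi³⁺] = 2s and [S²⁻] = 3s; let s denote this solubility.
Ksp = [Bi³⁺]^2[S²⁻]^3 = (2s)^2 · (3s)^3 = 108s^5
Ksp = 108 × (1.79×10⁻²⁰)^5 = 1.98×10⁻⁹⁷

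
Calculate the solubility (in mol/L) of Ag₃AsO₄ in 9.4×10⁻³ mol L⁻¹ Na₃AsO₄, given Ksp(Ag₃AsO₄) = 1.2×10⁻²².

Ag₃AsO₄(s) ⇌ 3 Ag⁺(aq) + AsO₄³⁻(aq)
Let s be the solubility of Ag₃AsO₄ here. The common ion gives [AsO₄³⁻] ≈ 9.4×10⁻³ mol L⁻¹, and [Ag⁺] = 3s.
Ksp = [Ag⁺]^3[AsO₄³⁻] = (3s)^3(9.4×10⁻³)
(3s)^3 = 1.2×10⁻²² / (9.4×10⁻³) = 1.3×10⁻²⁰
s = 7.8×10⁻⁸ mol L⁻¹

7.8×10⁻⁸ M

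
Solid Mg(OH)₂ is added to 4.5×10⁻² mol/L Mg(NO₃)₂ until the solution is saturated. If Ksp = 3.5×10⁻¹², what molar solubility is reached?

4.4×10⁻⁶ M

Mg(OH)₂(s) ⇌ Mg²⁺(aq) + 2 OH⁻(aq)
With Mg²⁺ already at 4.5×10⁻² mol/L and s small, take [Mg²⁺] ≈ 4.5×10⁻² mol/L and [OH⁻] = 2s.
Ksp = [Mg²⁺][OH⁻]^2 = (4.5×10⁻²)(2s)^2
(2s)^2 = 3.5×10⁻¹² / (4.5×10⁻²) = 7.8×10⁻¹¹
s = 4.4×10⁻⁶ mol/L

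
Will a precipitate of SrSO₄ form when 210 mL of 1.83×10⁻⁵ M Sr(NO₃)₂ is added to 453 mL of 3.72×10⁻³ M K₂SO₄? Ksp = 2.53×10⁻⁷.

No

The combined volume is 663 mL.
[Sr²⁺] = (1.83×10⁻⁵)(210)/663 = 5.80×10⁻⁶ M
[SO₄²⁻] = (3.72×10⁻³)(453)/663 = 2.54×10⁻³ M
Q = [Sr²⁺][SO₄²⁻] = 1.47×10⁻⁸
Since Q (1.47×10⁻⁸) is less than Ksp (2.53×10⁻⁷), no SrSO₄ precipitates.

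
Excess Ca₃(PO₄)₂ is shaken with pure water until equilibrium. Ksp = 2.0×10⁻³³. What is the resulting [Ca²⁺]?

Ca₃(PO₄)₂(s) ⇌ 3 Ca²⁺(aq) + 2 PO₄³⁻(aq)
For each mole of Ca₃(PO₄)₂ that dissolves per liter, [Ca²⁺] = 3s and [PO₄³⁻] = 2s; let s denote this solubility.
Ksp = [Ca²⁺]^3[PO₄³⁻]^2 = (3s)^3 · (2s)^2 = 108s^5 = 2.0×10⁻³³
s = 1.1×10⁻⁷ mol/L
[Ca²⁺] = 3s = 3.4×10⁻⁷ mol/L

3.4×10⁻⁷ M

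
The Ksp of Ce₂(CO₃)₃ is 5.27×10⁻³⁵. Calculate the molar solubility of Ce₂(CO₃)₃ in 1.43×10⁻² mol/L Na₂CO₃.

2.12×10⁻¹⁵ M

Ce₂(CO₃)₃(s) ⇌ 2 Ce³⁺(aq) + 3 CO₃²⁻(aq)
The solution already contains CO₃²⁻ at 1.43×10⁻² mol/L. Let s be the molar solubility of Ce₂(CO₃)₃.
[CO₃²⁻] ≈ 1.43×10⁻² mol/L (common ion dominates); [Ce³⁺] = 2s.
Ksp = [Ce³⁺]^2[CO₃²⁻]^3 = (2s)^2(1.43×10⁻²)^3
(2s)^2 = 5.27×10⁻³⁵ / (1.43×10⁻²)^3 = 1.80×10⁻²⁹
s = 2.12×10⁻¹⁵ mol/L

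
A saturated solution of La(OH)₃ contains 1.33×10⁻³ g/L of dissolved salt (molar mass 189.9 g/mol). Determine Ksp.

Ksp = 6.50×10⁻²⁰

Molar solubility s = (1.33×10⁻³ g/L) / (189.9 g/mol) = 7.0037×10⁻⁶ mol/L
La(OH)₃(s) ⇌ La³⁺(aq) + 3 OH⁻(aq)
For each mole of La(OH)₃ that dissolves per liter, [La³⁺] = s and [OH⁻] = 3s; let s denote this solubility.
Ksp = [La³⁺][OH⁻]^3 = s · (3s)^3 = 27s^4
Ksp = 27 × (7.0037×10⁻⁶)^4 = 6.50×10⁻²⁰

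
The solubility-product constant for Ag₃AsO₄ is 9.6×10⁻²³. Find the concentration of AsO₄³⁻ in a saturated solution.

1.4×10⁻⁶ M

Ag₃AsO₄(s) ⇌ 3 Ag⁺(aq) + AsO₄³⁻(aq)
Let s be the molar solubility. Then [Ag⁺] = 3s and [AsO₄³⁻] = s.
Ksp = [Ag⁺]^3[AsO₄³⁻] = (3s)^3 · s = 27s^4 = 9.6×10⁻²³
s = 1.4×10⁻⁶ mol L⁻¹
[AsO₄³⁻] = s = 1.4×10⁻⁶ mol L⁻¹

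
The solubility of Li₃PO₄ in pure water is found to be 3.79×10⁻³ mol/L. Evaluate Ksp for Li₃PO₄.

Ksp = 5.57×10⁻⁹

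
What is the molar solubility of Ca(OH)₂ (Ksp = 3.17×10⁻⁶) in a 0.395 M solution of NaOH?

2.03×10⁻⁵ M

Ca(OH)₂(s) ⇌ Ca²⁺(aq) + 2 OH⁻(aq)
The solution already contains OH⁻ at 0.395 M. Let s be the molar solubility of Ca(OH)₂.
[OH⁻] ≈ 0.395 M (common ion dominates); [Ca²⁺] = s.
Ksp = [Ca²⁺][OH⁻]^2 = s(0.395)^2
s = 3.17×10⁻⁶ / (0.395)^2 = 2.03×10⁻⁵
s = 2.03×10⁻⁵ M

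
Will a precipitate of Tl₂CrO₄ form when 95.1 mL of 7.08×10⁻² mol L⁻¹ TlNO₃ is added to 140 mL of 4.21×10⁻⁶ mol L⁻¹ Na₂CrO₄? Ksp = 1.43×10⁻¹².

Yes

The combined volume is 235.1 mL.
[Tl⁺] = (7.08×10⁻²)(95.1)/235.1 = 2.86×10⁻² mol L⁻¹
[CrO₄²⁻] = (4.21×10⁻⁶)(140)/235.1 = 2.51×10⁻⁶ mol L⁻¹
Q = [Tl⁺]^2[CrO₄²⁻] = 2.06×10⁻⁹
Since Q (2.06×10⁻⁹) exceeds Ksp (1.43×10⁻¹²), Tl₂CrO₄ will precipitate.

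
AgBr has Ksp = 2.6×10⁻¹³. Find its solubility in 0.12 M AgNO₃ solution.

AgBr(s) ⇌ Ag⁺(aq) + Br⁻(aq)
With Ag⁺ already at 0.12 M and s small, take [Ag⁺] ≈ 0.12 M and [Br⁻] = s.
Ksp = [Ag⁺][Br⁻] = (0.12)s
s = 2.6×10⁻¹³ / (0.12) = 2.2×10⁻¹²
s = 2.2×10⁻¹² M

2.2×10⁻¹² M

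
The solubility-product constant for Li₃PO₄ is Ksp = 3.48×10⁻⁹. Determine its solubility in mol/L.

3.37×10⁻³ M

Li₃PO₄(s) ⇌ 3 Li⁺(aq) + PO₄³⁻(aq)
If s mol/L of Li₃PO₄ dissolves, [Li⁺] = 3s and [PO₄³⁻] = s.
Ksp = [Li⁺]^3[PO₄³⁻] = (3s)^3 · s = 27s^4
27s^4 = 3.48×10⁻⁹  ⇒  s^4 = 1.29×10⁻¹⁰
s = (1.29×10⁻¹⁰)^(1/4) = 3.37×10⁻³ M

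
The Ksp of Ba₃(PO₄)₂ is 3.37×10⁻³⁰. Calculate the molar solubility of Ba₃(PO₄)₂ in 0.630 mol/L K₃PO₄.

Ba₃(PO₄)₂(s) ⇌ 3 Ba²⁺(aq) + 2 PO₄³⁻(aq)
PO₄³⁻ is already present at 0.630 mol/L. If s mol/L of Ba₃(PO₄)₂ dissolves, [Ba²⁺] = 3s while [PO₄³⁻] ≈ 0.630 mol/L.
Ksp = [Ba²⁺]^3[PO₄³⁻]^2 = (3s)^3(0.630)^2
(3s)^3 = 3.37×10⁻³⁰ / (0.630)^2 = 8.49×10⁻³⁰
s = 6.80×10⁻¹¹ mol/L

6.80×10⁻¹¹ M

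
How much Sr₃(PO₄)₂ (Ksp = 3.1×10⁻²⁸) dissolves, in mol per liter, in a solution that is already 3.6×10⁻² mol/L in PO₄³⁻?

Sr₃(PO₄)₂(s) ⇌ 3 Sr²⁺(aq) + 2 PO₄³⁻(aq)
The solution already contains PO₄³⁻ at 3.6×10⁻² mol/L. Let s be the molar solubility of Sr₃(PO₄)₂.
[PO₄³⁻] ≈ 3.6×10⁻² mol/L (common ion dominates); [Sr²⁺] = 3s.
Ksp = [Sr²⁺]^3[PO₄³⁻]^2 = (3s)^3(3.6×10⁻²)^2
(3s)^3 = 3.1×10⁻²⁸ / (3.6×10⁻²)^2 = 2.4×10⁻²⁵
s = 2.1×10⁻⁹ mol/L

2.1×10⁻⁹ M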